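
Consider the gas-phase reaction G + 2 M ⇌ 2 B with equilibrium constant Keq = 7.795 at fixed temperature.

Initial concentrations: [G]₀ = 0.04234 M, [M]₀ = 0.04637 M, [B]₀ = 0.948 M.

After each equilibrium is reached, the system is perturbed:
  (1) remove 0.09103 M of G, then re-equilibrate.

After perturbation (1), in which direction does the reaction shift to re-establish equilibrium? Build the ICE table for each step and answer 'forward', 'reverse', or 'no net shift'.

Q₀ = 9872 vs Keq = 7.795 ⇒ Q>K, reverse
Step 1:
                    G           M           B
  Initial     0.04234     0.04637       0.948
  Change        0.189       0.378      -0.378
  Equil        0.2314      0.4244        0.57
  solve Keq expr → x = -0.189; check Q = 7.795
Then remove 0.09103 M of G.
Step 2:
                    G           M           B
  Initial      0.1403      0.4244        0.57
  Change      0.02184     0.04367    -0.04367
  Equil        0.1622      0.4681      0.5263
  solve Keq expr → x = -0.02184; check Q = 7.795

Direction: reverse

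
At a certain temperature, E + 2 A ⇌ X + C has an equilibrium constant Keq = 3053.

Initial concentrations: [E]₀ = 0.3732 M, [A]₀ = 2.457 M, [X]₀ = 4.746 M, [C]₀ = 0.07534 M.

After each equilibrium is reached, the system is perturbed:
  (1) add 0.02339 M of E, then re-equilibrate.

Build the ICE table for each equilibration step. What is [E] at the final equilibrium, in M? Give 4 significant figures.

[E]_eq = 2.8677e-04 M

Q₀ = 0.1587 vs Keq = 3053 ⇒ Q<K, forward
Step 1:
                  E         A         X         C
  I          0.3732     2.457     4.746   0.07534
  C         -0.3729   -0.7459    0.3729    0.3729
  E       2.5671e-04     1.711     5.119    0.4483
  solve Keq expr → x = 0.3729; check Q = 3053
Then add 0.02339 M of E.
Step 2:
                  E         A         X         C
  I         0.02365     1.711     5.119    0.4483
  C        -0.02336  -0.04672   0.02336   0.02336
  E       2.8677e-04     1.664     5.142    0.4716
  solve Keq expr → x = 0.02336; check Q = 3053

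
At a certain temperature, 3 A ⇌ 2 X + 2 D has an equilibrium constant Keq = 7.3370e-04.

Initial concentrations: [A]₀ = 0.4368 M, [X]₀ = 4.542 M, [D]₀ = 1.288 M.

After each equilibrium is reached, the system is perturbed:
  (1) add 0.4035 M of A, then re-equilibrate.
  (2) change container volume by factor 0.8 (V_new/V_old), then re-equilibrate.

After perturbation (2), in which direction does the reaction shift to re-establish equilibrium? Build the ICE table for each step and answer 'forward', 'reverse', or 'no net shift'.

Direction: reverse

Q₀ = 410.7 vs Keq = 7.3370e-04 ⇒ Q>K, reverse
Step 1:
                    A           X           D
  I            0.4368       4.542       1.288
  C             1.888      -1.259      -1.259
  E             2.325       3.283     0.02925
  solve Keq expr → x = -0.6294; check Q = 7.3370e-04
Then add 0.4035 M of A.
Step 2:
                    A           X           D
  I             2.728       3.283     0.02925
  C          -0.01142    0.007616    0.007616
  E             2.717       3.291     0.03686
  solve Keq expr → x = 0.003808; check Q = 7.3370e-04
Then change container volume by factor 0.8 (V_new/V_old).
Step 3:
                    A           X           D
  I             3.396       4.114     0.04608
  C          0.007034   -0.004689   -0.004689
  E             3.403       4.109     0.04139
  solve Keq expr → x = -0.002345; check Q = 7.3370e-04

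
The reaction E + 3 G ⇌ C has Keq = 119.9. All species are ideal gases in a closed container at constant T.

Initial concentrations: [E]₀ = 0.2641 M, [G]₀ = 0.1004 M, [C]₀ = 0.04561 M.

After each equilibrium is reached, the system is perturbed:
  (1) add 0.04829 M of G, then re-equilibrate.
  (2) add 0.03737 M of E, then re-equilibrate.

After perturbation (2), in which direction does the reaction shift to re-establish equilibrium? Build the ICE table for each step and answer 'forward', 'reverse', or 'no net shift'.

Direction: forward

Q₀ = 170.6 vs Keq = 119.9 ⇒ Q>K, reverse
Step 1:
                   E          G          C
  Initial     0.2641     0.1004    0.04561
  Change    0.003147    0.00944  -0.003147
  Equil       0.2672     0.1098    0.04246
  solve Keq expr → x = -0.003147; check Q = 119.9
Then add 0.04829 M of G.
Step 2:
                   E          G          C
  Initial     0.2672     0.1581    0.04246
  Change    -0.01224   -0.03673    0.01224
  Equil        0.255     0.1214    0.05471
  solve Keq expr → x = 0.01224; check Q = 119.9
Then add 0.03737 M of E.
Step 3:
                   E          G          C
  Initial     0.2924     0.1214    0.05471
  Change   -0.001411  -0.004232   0.001411
  Equil        0.291     0.1172    0.05612
  solve Keq expr → x = 0.001411; check Q = 119.9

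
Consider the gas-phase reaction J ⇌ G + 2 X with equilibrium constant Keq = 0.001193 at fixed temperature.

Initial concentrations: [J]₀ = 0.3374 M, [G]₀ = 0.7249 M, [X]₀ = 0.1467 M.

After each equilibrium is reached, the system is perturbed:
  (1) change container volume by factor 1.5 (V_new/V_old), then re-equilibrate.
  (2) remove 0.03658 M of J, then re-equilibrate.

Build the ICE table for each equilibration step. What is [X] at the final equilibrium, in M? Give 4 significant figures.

Q₀ = 0.04624 vs Keq = 0.001193 ⇒ Q>K, reverse
Step 1:
                   J          G          X
  I           0.3374     0.7249     0.1467
  C             0.06      -0.06      -0.12
  E           0.3974     0.6649     0.0267
  solve Keq expr → x = -0.06; check Q = 0.001193
Then change container volume by factor 1.5 (V_new/V_old).
Step 2:
                   J          G          X
  I           0.2649     0.4433     0.0178
  C        -0.004279   0.004279   0.008557
  E           0.2607     0.4475    0.02636
  solve Keq expr → x = 0.004279; check Q = 0.001193
Then remove 0.03658 M of J.
Step 3:
                   J          G          X
  I           0.2241     0.4475    0.02636
  C       9.2201e-04 -9.2201e-04  -0.001844
  E            0.225     0.4466    0.02452
  solve Keq expr → x = -9.2201e-04; check Q = 0.001193

[X]_eq = 0.02452 M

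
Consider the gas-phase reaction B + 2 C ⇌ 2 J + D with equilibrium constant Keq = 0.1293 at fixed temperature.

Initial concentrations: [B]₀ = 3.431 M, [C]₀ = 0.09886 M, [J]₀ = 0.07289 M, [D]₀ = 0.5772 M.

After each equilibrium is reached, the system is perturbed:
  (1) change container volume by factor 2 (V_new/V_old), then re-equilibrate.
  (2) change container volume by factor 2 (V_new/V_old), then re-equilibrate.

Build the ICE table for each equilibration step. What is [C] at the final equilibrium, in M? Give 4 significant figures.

[C]_eq = 0.02292 M

Q₀ = 0.09145 vs Keq = 0.1293 ⇒ Q<K, forward
Step 1:
                    B           C           J           D
  init          3.431     0.09886     0.07289      0.5772
  Δ         -0.003594   -0.007187    0.007187    0.003594
  eq            3.427     0.09167     0.08008      0.5808
  solve Keq expr → x = 0.003594; check Q = 0.1293
Then change container volume by factor 2 (V_new/V_old).
Step 2:
                    B           C           J           D
  init          1.714     0.04584     0.04004      0.2904
  Δ                 0           0           0           0
  eq            1.714     0.04584     0.04004      0.2904
  solve Keq expr → x = 0; check Q = 0.1293
Then change container volume by factor 2 (V_new/V_old).
Step 3:
                    B           C           J           D
  init         0.8569     0.02292     0.02002      0.1452
  Δ                 0           0           0           0
  eq           0.8569     0.02292     0.02002      0.1452
  solve Keq expr → x = 0; check Q = 0.1293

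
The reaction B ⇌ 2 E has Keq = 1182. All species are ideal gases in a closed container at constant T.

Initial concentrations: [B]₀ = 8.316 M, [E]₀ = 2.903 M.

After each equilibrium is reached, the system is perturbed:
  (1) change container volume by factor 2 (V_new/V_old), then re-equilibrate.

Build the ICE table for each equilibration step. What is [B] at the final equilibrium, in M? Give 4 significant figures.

[B]_eq = 0.07815 M

Q₀ = 1.013 vs Keq = 1182 ⇒ Q<K, forward
Step 1:
                   B          E
  I            8.316      2.903
  C           -8.013      16.03
  E           0.3031      18.93
  solve Keq expr → x = 8.013; check Q = 1182
Then change container volume by factor 2 (V_new/V_old).
Step 2:
                   B          E
  I           0.1516      9.464
  C         -0.07341     0.1468
  E          0.07815      9.611
  solve Keq expr → x = 0.07341; check Q = 1182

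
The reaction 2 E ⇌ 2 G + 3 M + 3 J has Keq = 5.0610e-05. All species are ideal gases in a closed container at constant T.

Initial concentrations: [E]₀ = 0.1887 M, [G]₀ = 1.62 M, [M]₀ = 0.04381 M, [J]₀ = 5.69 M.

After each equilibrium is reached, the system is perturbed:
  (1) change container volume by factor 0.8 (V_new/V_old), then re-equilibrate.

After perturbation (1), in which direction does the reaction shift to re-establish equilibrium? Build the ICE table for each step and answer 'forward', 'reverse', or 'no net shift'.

Direction: reverse

Q₀ = 1.142 vs Keq = 5.0610e-05 ⇒ Q>K, reverse
Step 1:
                    E           G           M           J
  init         0.1887        1.62     0.04381        5.69
  Δ           0.02805    -0.02805    -0.04208    -0.04208
  eq           0.2168       1.592    0.001733       5.648
  solve Keq expr → x = -0.01403; check Q = 5.0610e-05
Then change container volume by factor 0.8 (V_new/V_old).
Step 2:
                    E           G           M           J
  init         0.2709        1.99    0.002167        7.06
  Δ        5.1855e-04 -5.1855e-04 -7.7783e-04 -7.7783e-04
  eq           0.2715       1.989    0.001389       7.059
  solve Keq expr → x = -2.5928e-04; check Q = 5.0610e-05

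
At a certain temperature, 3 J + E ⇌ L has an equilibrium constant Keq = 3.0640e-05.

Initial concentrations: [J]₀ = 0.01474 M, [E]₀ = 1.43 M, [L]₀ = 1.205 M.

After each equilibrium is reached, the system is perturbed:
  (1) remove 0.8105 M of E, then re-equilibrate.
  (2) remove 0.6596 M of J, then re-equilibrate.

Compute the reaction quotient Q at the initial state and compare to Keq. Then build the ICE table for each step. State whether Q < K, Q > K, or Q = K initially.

Q₀ = 2.6312e+05; Q > K (proceeds reverse)

Q₀ = 2.6312e+05 vs Keq = 3.0640e-05 ⇒ Q>K, reverse
Step 1:
                   J          E          L
  Initial    0.01474       1.43      1.205
  Change       3.604      1.201     -1.201
  Equil        3.618      2.631   0.003819
  solve Keq expr → x = -1.201; check Q = 3.0640e-05
Then remove 0.8105 M of E.
Step 2:
                   J          E          L
  Initial      3.618      1.821   0.003819
  Change    0.003501   0.001167  -0.001167
  Equil        3.622      1.822   0.002652
  solve Keq expr → x = -0.001167; check Q = 3.0640e-05
Then remove 0.6596 M of J.
Step 3:
                   J          E          L
  Initial      2.962      1.822   0.002652
  Change    0.003585   0.001195  -0.001195
  Equil        2.966      1.823   0.001457
  solve Keq expr → x = -0.001195; check Q = 3.0640e-05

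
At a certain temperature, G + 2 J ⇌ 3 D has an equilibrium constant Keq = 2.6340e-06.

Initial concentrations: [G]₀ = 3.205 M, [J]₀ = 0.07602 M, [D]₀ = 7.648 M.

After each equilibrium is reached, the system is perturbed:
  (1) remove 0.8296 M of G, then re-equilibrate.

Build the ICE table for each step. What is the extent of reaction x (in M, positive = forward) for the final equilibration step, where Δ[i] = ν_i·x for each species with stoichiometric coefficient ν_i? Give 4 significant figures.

x = -0.001235 M

Q₀ = 2.4152e+04 vs Keq = 2.6340e-06 ⇒ Q>K, reverse
Step 1:
                   G          J          D
  Initial      3.205    0.07602      7.648
  Change       2.525       5.05     -7.575
  Equil         5.73      5.126    0.07347
  solve Keq expr → x = -2.525; check Q = 2.6340e-06
Then remove 0.8296 M of G.
Step 2:
                   G          J          D
  Initial        4.9      5.126    0.07347
  Change    0.001235   0.002469  -0.003704
  Equil        4.901      5.128    0.06976
  solve Keq expr → x = -0.001235; check Q = 2.6340e-06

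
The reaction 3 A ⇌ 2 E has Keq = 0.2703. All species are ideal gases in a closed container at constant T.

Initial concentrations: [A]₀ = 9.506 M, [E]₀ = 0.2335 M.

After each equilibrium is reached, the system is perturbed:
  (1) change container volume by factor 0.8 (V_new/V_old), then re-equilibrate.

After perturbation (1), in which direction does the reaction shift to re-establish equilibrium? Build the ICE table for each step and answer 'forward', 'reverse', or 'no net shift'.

Q₀ = 6.3472e-05 vs Keq = 0.2703 ⇒ Q<K, forward
Step 1:
                    A           E
  Initial       9.506      0.2335
  Change       -5.621       3.747
  Equil         3.885       3.981
  solve Keq expr → x = 1.874; check Q = 0.2703
Then change container volume by factor 0.8 (V_new/V_old).
Step 2:
                    A           E
  Initial       4.856       4.976
  Change      -0.2486      0.1657
  Equil         4.608       5.142
  solve Keq expr → x = 0.08285; check Q = 0.2703

Direction: forward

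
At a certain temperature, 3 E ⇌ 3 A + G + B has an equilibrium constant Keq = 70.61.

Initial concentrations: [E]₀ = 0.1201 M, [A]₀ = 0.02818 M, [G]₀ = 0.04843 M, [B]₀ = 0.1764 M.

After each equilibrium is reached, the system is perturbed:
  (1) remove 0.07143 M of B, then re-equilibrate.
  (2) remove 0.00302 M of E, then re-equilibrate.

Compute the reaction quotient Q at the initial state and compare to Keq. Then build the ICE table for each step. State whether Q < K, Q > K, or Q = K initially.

Q₀ = 1.1036e-04 vs Keq = 70.61 ⇒ Q<K, forward
Step 1:
                   E          A          G          B
  I           0.1201    0.02818    0.04843     0.1764
  C          -0.1112     0.1112    0.03707    0.03707
  E          0.00888     0.1394     0.0855     0.2135
  solve Keq expr → x = 0.03707; check Q = 70.61
Then remove 0.07143 M of B.
Step 2:
                   E          A          G          B
  I          0.00888     0.1394     0.0855      0.142
  C        -0.001052   0.001052 3.5066e-04 3.5066e-04
  E         0.007828     0.1405    0.08585     0.1424
  solve Keq expr → x = 3.5066e-04; check Q = 70.61
Then remove 0.00302 M of E.
Step 3:
                   E          A          G          B
  I         0.004808     0.1405    0.08585     0.1424
  C         0.002818  -0.002818 -9.3934e-04 -9.3934e-04
  E         0.007626     0.1376    0.08491     0.1415
  solve Keq expr → x = -9.3934e-04; check Q = 70.61

Q₀ = 1.1036e-04; Q < K (proceeds forward)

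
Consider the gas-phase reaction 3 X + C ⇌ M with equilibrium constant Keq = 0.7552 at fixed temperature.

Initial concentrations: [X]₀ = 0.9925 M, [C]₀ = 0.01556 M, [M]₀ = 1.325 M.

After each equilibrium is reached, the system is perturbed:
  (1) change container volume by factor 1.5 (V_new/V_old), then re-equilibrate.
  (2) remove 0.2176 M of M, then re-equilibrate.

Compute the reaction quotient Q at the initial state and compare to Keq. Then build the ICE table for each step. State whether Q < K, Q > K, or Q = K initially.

Q₀ = 87.1 vs Keq = 0.7552 ⇒ Q>K, reverse
Step 1:
                    X           C           M
  I            0.9925     0.01556       1.325
  C             0.754      0.2513     -0.2513
  E             1.746      0.2669       1.074
  solve Keq expr → x = -0.2513; check Q = 0.7552
Then change container volume by factor 1.5 (V_new/V_old).
Step 2:
                    X           C           M
  I             1.164      0.1779      0.7158
  C            0.2822     0.09407    -0.09407
  E             1.447       0.272      0.6217
  solve Keq expr → x = -0.09407; check Q = 0.7552
Then remove 0.2176 M of M.
Step 3:
                    X           C           M
  I             1.447       0.272      0.4041
  C           -0.1013    -0.03378     0.03378
  E             1.345      0.2382      0.4379
  solve Keq expr → x = 0.03378; check Q = 0.7552

Q₀ = 87.1; Q > K (proceeds reverse)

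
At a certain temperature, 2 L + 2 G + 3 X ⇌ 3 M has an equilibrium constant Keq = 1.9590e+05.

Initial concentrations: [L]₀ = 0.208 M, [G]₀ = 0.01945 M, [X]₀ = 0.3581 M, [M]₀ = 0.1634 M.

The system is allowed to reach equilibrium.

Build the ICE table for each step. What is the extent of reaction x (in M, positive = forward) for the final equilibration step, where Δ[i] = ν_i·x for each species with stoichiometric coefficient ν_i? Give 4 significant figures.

Q₀ = 5805 vs Keq = 1.9590e+05 ⇒ Q<K, forward
Step 1:
                    L           G           X           M
  Initial       0.208     0.01945      0.3581      0.1634
  Change     -0.01466    -0.01466    -0.02199     0.02199
  Equil        0.1933    0.004787      0.3361      0.1854
  solve Keq expr → x = 0.007331; check Q = 1.9590e+05

x = 0.007331 M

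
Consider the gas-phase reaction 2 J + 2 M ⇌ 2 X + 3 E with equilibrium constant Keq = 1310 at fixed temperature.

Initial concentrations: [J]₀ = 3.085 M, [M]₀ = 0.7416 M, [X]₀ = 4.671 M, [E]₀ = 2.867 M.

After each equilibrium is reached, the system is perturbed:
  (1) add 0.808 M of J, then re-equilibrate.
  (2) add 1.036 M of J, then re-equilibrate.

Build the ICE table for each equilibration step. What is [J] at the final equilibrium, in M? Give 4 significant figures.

Q₀ = 98.23 vs Keq = 1310 ⇒ Q<K, forward
Step 1:
                    J           M           X           E
  Initial       3.085      0.7416       4.671       2.867
  Change      -0.4034     -0.4034      0.4034       0.605
  Equil         2.682      0.3382       5.074       3.472
  solve Keq expr → x = 0.2017; check Q = 1310
Then add 0.808 M of J.
Step 2:
                    J           M           X           E
  Initial        3.49      0.3382       5.074       3.472
  Change     -0.06013    -0.06013     0.06013      0.0902
  Equil          3.43      0.2781       5.134       3.562
  solve Keq expr → x = 0.03007; check Q = 1310
Then add 1.036 M of J.
Step 3:
                    J           M           X           E
  Initial       4.466      0.2781       5.134       3.562
  Change     -0.05249    -0.05249     0.05249     0.07874
  Equil         4.413      0.2256       5.187       3.641
  solve Keq expr → x = 0.02625; check Q = 1310

[J]_eq = 4.413 M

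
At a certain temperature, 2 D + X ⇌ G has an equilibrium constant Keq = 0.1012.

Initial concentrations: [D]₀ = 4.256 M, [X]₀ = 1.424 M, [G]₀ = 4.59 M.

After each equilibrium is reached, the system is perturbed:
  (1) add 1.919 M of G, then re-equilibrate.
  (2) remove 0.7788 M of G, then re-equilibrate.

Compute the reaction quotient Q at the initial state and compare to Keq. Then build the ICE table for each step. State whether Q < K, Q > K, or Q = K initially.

Q₀ = 0.178 vs Keq = 0.1012 ⇒ Q>K, reverse
Step 1:
                  D         X         G
  init        4.256     1.424      4.59
  Δ          0.6514    0.3257   -0.3257
  eq          4.907      1.75     4.264
  solve Keq expr → x = -0.3257; check Q = 0.1012
Then add 1.919 M of G.
Step 2:
                  D         X         G
  init        4.907      1.75     6.183
  Δ          0.5038    0.2519   -0.2519
  eq          5.411     2.002     5.931
  solve Keq expr → x = -0.2519; check Q = 0.1012
Then remove 0.7788 M of G.
Step 3:
                  D         X         G
  init        5.411     2.002     5.153
  Δ         -0.1932  -0.09661   0.09661
  eq          5.218     1.905     5.249
  solve Keq expr → x = 0.09661; check Q = 0.1012

Q₀ = 0.178; Q > K (proceeds reverse)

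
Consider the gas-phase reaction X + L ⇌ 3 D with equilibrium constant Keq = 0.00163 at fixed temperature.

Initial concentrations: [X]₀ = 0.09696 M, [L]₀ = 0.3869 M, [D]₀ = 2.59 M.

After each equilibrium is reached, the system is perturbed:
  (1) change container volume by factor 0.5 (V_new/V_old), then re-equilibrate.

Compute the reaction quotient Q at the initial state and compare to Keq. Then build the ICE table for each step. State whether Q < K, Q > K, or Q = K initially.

Q₀ = 463.1; Q > K (proceeds reverse)

Q₀ = 463.1 vs Keq = 0.00163 ⇒ Q>K, reverse
Step 1:
                  X         L         D
  Initial   0.09696    0.3869      2.59
  Change     0.8227    0.8227    -2.468
  Equil      0.9196      1.21    0.1219
  solve Keq expr → x = -0.8227; check Q = 0.00163
Then change container volume by factor 0.5 (V_new/V_old).
Step 2:
                  X         L         D
  Initial     1.839     2.419    0.2439
  Change    0.01643   0.01643   -0.0493
  Equil       1.856     2.436    0.1946
  solve Keq expr → x = -0.01643; check Q = 0.00163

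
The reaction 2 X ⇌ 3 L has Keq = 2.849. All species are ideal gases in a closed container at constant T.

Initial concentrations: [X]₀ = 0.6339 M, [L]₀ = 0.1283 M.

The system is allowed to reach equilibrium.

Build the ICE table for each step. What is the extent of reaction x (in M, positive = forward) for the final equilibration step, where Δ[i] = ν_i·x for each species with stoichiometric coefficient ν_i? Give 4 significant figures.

x = 0.168 M

Q₀ = 0.005256 vs Keq = 2.849 ⇒ Q<K, forward
Step 1:
                  X         L
  I          0.6339    0.1283
  C          -0.336     0.504
  E          0.2979    0.6323
  solve Keq expr → x = 0.168; check Q = 2.849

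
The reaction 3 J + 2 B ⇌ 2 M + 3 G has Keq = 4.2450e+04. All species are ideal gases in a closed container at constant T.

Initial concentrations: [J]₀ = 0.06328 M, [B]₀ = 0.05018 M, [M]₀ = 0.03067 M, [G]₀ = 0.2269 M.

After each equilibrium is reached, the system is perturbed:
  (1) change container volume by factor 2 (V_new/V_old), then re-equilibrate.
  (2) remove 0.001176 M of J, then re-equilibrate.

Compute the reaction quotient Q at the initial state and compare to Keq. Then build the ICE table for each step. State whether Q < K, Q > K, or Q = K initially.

Q₀ = 17.22 vs Keq = 4.2450e+04 ⇒ Q<K, forward
Step 1:
                  J         B         M         G
  I         0.06328   0.05018   0.03067    0.2269
  C        -0.04631  -0.03088   0.03088   0.04631
  E         0.01697    0.0193   0.06155    0.2732
  solve Keq expr → x = 0.01544; check Q = 4.2450e+04
Then change container volume by factor 2 (V_new/V_old).
Step 2:
                  J         B         M         G
  I        0.008483  0.009652   0.03077    0.1366
  C               0         0         0         0
  E        0.008483  0.009652   0.03077    0.1366
  solve Keq expr → x = 0; check Q = 4.2450e+04
Then remove 0.001176 M of J.
Step 3:
                  J         B         M         G
  I        0.007307  0.009652   0.03077    0.1366
  C       7.5751e-04 5.0501e-04 -5.0501e-04 -7.5751e-04
  E        0.008065   0.01016   0.03027    0.1358
  solve Keq expr → x = -2.5250e-04; check Q = 4.2450e+04

Q₀ = 17.22; Q < K (proceeds forward)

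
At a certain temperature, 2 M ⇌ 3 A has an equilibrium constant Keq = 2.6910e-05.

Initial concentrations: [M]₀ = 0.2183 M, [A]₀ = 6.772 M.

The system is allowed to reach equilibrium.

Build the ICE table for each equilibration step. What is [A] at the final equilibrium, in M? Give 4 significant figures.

[A]_eq = 0.08381 M

Q₀ = 6517 vs Keq = 2.6910e-05 ⇒ Q>K, reverse
Step 1:
                  M         A
  I          0.2183     6.772
  C           4.459    -6.688
  E           4.677   0.08381
  solve Keq expr → x = -2.229; check Q = 2.6910e-05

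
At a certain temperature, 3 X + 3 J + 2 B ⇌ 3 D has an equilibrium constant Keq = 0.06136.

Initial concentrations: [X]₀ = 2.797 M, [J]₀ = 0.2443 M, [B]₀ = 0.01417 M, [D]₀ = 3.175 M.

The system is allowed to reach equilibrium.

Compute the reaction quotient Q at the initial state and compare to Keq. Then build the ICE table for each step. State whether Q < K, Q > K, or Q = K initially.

Q₀ = 4.9962e+05 vs Keq = 0.06136 ⇒ Q>K, reverse
Step 1:
                  X         J         B         D
  init        2.797    0.2443   0.01417     3.175
  Δ           1.197     1.197    0.7983    -1.197
  eq          3.994     1.442    0.8124     1.978
  solve Keq expr → x = -0.3991; check Q = 0.06136

Q₀ = 4.9962e+05; Q > K (proceeds reverse)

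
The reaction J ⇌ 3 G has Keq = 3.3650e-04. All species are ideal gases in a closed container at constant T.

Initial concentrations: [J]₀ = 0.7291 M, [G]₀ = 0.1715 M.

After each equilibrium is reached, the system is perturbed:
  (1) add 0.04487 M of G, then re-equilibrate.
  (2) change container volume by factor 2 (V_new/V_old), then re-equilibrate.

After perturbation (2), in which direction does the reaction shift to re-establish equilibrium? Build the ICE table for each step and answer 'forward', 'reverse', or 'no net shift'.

Direction: forward

Q₀ = 0.006918 vs Keq = 3.3650e-04 ⇒ Q>K, reverse
Step 1:
                  J         G
  Initial    0.7291    0.1715
  Change    0.03596   -0.1079
  Equil      0.7651   0.06362
  solve Keq expr → x = -0.03596; check Q = 3.3650e-04
Then add 0.04487 M of G.
Step 2:
                  J         G
  Initial    0.7651    0.1085
  Change    0.01482  -0.04446
  Equil      0.7799   0.06402
  solve Keq expr → x = -0.01482; check Q = 3.3650e-04
Then change container volume by factor 2 (V_new/V_old).
Step 3:
                  J         G
  Initial    0.3899   0.03201
  Change  -0.006178   0.01853
  Equil      0.3838   0.05055
  solve Keq expr → x = 0.006178; check Q = 3.3650e-04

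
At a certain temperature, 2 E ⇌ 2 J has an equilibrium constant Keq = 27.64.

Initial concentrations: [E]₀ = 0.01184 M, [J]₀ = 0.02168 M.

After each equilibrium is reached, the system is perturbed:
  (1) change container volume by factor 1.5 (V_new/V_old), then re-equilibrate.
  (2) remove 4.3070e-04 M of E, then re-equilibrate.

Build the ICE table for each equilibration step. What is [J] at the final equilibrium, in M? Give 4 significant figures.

Q₀ = 3.353 vs Keq = 27.64 ⇒ Q<K, forward
Step 1:
                   E          J
  I          0.01184    0.02168
  C        -0.006483   0.006483
  E         0.005357    0.02816
  solve Keq expr → x = 0.003242; check Q = 27.64
Then change container volume by factor 1.5 (V_new/V_old).
Step 2:
                   E          J
  I         0.003571    0.01878
  C                0          0
  E         0.003571    0.01878
  solve Keq expr → x = 0; check Q = 27.64
Then remove 4.3070e-04 M of E.
Step 3:
                   E          J
  I         0.003141    0.01878
  C       3.6187e-04 -3.6187e-04
  E         0.003502    0.01841
  solve Keq expr → x = -1.8093e-04; check Q = 27.64

[J]_eq = 0.01841 M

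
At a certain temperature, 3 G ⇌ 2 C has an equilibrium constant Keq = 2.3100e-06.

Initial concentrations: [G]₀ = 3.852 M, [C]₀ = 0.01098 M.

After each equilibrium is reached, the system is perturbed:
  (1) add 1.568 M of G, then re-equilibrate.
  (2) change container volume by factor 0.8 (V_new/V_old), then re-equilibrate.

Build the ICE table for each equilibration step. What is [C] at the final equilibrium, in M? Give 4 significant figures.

[C]_eq = 0.02669 M

Q₀ = 2.1093e-06 vs Keq = 2.3100e-06 ⇒ Q<K, forward
Step 1:
                  G         C
  init        3.852   0.01098
  Δ       -7.6051e-04 5.0700e-04
  eq          3.851   0.01149
  solve Keq expr → x = 2.5350e-04; check Q = 2.3100e-06
Then add 1.568 M of G.
Step 2:
                  G         C
  init        5.419   0.01149
  Δ        -0.01144  0.007626
  eq          5.408   0.01911
  solve Keq expr → x = 0.003813; check Q = 2.3100e-06
Then change container volume by factor 0.8 (V_new/V_old).
Step 3:
                  G         C
  init         6.76   0.02389
  Δ       -0.004193  0.002795
  eq          6.756   0.02669
  solve Keq expr → x = 0.001398; check Q = 2.3100e-06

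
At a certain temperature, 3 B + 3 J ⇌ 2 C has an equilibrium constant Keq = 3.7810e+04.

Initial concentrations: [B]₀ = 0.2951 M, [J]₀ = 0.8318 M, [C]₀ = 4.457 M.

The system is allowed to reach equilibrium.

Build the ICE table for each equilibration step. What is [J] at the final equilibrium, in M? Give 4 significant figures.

[J]_eq = 0.6609 M

Q₀ = 1343 vs Keq = 3.7810e+04 ⇒ Q<K, forward
Step 1:
                    B           J           C
  init         0.2951      0.8318       4.457
  Δ           -0.1709     -0.1709       0.114
  eq           0.1242      0.6609       4.571
  solve Keq expr → x = 0.05698; check Q = 3.7810e+04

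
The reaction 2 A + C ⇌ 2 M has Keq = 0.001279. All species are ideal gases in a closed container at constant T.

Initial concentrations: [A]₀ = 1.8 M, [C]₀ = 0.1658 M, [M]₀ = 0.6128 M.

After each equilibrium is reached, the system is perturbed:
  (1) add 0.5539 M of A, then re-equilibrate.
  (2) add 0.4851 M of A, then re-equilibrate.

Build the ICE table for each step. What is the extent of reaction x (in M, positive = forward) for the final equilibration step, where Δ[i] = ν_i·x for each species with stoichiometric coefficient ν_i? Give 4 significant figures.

Q₀ = 0.699 vs Keq = 0.001279 ⇒ Q>K, reverse
Step 1:
                   A          C          M
  Initial        1.8     0.1658     0.6128
  Change      0.5566     0.2783    -0.5566
  Equil        2.357     0.4441    0.05617
  solve Keq expr → x = -0.2783; check Q = 0.001279
Then add 0.5539 M of A.
Step 2:
                   A          C          M
  Initial      2.911     0.4441    0.05617
  Change    -0.01242   -0.00621    0.01242
  Equil        2.898     0.4379    0.06859
  solve Keq expr → x = 0.00621; check Q = 0.001279
Then add 0.4851 M of A.
Step 3:
                   A          C          M
  Initial      3.383     0.4379    0.06859
  Change    -0.01074  -0.005368    0.01074
  Equil        3.372     0.4325    0.07932
  solve Keq expr → x = 0.005368; check Q = 0.001279

x = 0.005368 M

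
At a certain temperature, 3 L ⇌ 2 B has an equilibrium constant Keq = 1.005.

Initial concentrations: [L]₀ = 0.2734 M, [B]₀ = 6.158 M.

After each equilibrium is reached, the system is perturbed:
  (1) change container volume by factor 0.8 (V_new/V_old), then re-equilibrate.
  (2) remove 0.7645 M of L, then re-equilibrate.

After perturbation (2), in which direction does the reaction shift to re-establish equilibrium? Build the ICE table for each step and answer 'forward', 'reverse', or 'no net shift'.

Direction: reverse

Q₀ = 1856 vs Keq = 1.005 ⇒ Q>K, reverse
Step 1:
                    L           B
  Initial      0.2734       6.158
  Change        2.456      -1.637
  Equil         2.729       4.521
  solve Keq expr → x = -0.8187; check Q = 1.005
Then change container volume by factor 0.8 (V_new/V_old).
Step 2:
                    L           B
  Initial       3.412       5.651
  Change      -0.1959      0.1306
  Equil         3.216       5.781
  solve Keq expr → x = 0.06531; check Q = 1.005
Then remove 0.7645 M of L.
Step 3:
                    L           B
  Initial       2.451       5.781
  Change       0.6115     -0.4077
  Equil         3.063       5.374
  solve Keq expr → x = -0.2038; check Q = 1.005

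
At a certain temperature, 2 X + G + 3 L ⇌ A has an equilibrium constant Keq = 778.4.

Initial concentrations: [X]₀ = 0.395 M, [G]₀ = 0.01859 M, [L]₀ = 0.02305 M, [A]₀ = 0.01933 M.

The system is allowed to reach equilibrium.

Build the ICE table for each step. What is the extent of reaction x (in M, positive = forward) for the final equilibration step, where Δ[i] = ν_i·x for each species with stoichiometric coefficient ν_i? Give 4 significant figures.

x = -0.01719 M

Q₀ = 5.4418e+05 vs Keq = 778.4 ⇒ Q>K, reverse
Step 1:
                  X         G         L         A
  init        0.395   0.01859   0.02305   0.01933
  Δ         0.03439   0.01719   0.05158  -0.01719
  eq         0.4294   0.03578   0.07463  0.002135
  solve Keq expr → x = -0.01719; check Q = 778.4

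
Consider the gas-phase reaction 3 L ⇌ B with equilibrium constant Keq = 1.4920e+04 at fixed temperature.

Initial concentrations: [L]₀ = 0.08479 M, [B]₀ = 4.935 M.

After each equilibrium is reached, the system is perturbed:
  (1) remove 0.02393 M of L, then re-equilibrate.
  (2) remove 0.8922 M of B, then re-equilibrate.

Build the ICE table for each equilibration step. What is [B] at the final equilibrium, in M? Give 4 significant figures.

[B]_eq = 4.042 M

Q₀ = 8096 vs Keq = 1.4920e+04 ⇒ Q<K, forward
Step 1:
                   L          B
  I          0.08479      4.935
  C         -0.01561   0.005203
  E          0.06918       4.94
  solve Keq expr → x = 0.005203; check Q = 1.4920e+04
Then remove 0.02393 M of L.
Step 2:
                   L          B
  I          0.04525       4.94
  C          0.02389  -0.007964
  E          0.06914      4.932
  solve Keq expr → x = -0.007964; check Q = 1.4920e+04
Then remove 0.8922 M of B.
Step 3:
                   L          B
  I          0.06914       4.04
  C        -0.004441    0.00148
  E           0.0647      4.042
  solve Keq expr → x = 0.00148; check Q = 1.4920e+04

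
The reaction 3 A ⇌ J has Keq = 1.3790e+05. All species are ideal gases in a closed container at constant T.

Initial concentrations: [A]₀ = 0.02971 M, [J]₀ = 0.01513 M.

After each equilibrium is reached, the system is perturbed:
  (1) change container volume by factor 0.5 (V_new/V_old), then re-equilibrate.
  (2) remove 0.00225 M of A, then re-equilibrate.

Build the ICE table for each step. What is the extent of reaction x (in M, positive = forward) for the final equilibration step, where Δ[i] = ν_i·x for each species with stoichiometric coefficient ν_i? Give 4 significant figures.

Q₀ = 576.9 vs Keq = 1.3790e+05 ⇒ Q<K, forward
Step 1:
                   A          J
  I          0.02971    0.01513
  C         -0.02419   0.008063
  E          0.00552    0.02319
  solve Keq expr → x = 0.008063; check Q = 1.3790e+05
Then change container volume by factor 0.5 (V_new/V_old).
Step 2:
                   A          J
  I          0.01104    0.04639
  C        -0.004019    0.00134
  E         0.007021    0.04773
  solve Keq expr → x = 0.00134; check Q = 1.3790e+05
Then remove 0.00225 M of A.
Step 3:
                   A          J
  I         0.004771    0.04773
  C         0.002214 -7.3788e-04
  E         0.006985    0.04699
  solve Keq expr → x = -7.3788e-04; check Q = 1.3790e+05

x = -7.3788e-04 M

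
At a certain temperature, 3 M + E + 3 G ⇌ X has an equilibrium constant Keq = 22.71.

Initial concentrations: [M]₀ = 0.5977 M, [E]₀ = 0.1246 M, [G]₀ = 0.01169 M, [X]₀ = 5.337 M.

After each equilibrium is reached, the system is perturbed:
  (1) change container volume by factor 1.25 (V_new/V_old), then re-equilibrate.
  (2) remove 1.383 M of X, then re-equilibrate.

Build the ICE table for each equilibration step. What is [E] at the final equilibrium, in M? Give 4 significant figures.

[E]_eq = 0.3123 M

Q₀ = 1.2557e+08 vs Keq = 22.71 ⇒ Q>K, reverse
Step 1:
                  M         E         G         X
  Initial    0.5977    0.1246   0.01169     5.337
  Change     0.6704    0.2235    0.6704   -0.2235
  Equil       1.268    0.3481     0.682     5.114
  solve Keq expr → x = -0.2235; check Q = 22.71
Then change container volume by factor 1.25 (V_new/V_old).
Step 2:
                  M         E         G         X
  Initial     1.014    0.2784    0.5456     4.091
  Change     0.1524    0.0508    0.1524   -0.0508
  Equil       1.167    0.3292     0.698      4.04
  solve Keq expr → x = -0.0508; check Q = 22.71
Then remove 1.383 M of X.
Step 3:
                  M         E         G         X
  Initial     1.167    0.3292     0.698     2.657
  Change   -0.05076  -0.01692  -0.05076   0.01692
  Equil       1.116    0.3123    0.6473     2.674
  solve Keq expr → x = 0.01692; check Q = 22.71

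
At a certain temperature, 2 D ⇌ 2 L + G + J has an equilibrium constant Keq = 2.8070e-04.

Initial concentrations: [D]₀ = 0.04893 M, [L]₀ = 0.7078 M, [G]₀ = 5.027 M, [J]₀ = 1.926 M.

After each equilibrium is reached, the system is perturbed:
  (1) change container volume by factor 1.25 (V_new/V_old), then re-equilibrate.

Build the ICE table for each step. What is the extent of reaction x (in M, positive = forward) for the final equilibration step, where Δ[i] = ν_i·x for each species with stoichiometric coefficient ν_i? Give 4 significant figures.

Q₀ = 2026 vs Keq = 2.8070e-04 ⇒ Q>K, reverse
Step 1:
                    D           L           G           J
  Initial     0.04893      0.7078       5.027       1.926
  Change       0.7032     -0.7032     -0.3516     -0.3516
  Equil        0.7521    0.004644       4.675       1.574
  solve Keq expr → x = -0.3516; check Q = 2.8070e-04
Then change container volume by factor 1.25 (V_new/V_old).
Step 2:
                    D           L           G           J
  Initial      0.6017    0.003715        3.74        1.26
  Change  -9.2062e-04  9.2062e-04  4.6031e-04  4.6031e-04
  Equil        0.6007    0.004636       3.741        1.26
  solve Keq expr → x = 4.6031e-04; check Q = 2.8070e-04

x = 4.6031e-04 M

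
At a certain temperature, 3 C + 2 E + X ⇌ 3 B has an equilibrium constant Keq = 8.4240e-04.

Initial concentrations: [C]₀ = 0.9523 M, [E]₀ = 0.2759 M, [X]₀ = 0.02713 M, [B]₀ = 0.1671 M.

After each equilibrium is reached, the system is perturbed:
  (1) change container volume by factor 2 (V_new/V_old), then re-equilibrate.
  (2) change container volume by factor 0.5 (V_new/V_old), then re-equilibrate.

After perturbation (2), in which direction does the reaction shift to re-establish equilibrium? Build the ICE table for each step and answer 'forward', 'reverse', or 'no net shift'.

Q₀ = 2.616 vs Keq = 8.4240e-04 ⇒ Q>K, reverse
Step 1:
                  C         E         X         B
  init       0.9523    0.2759   0.02713    0.1671
  Δ          0.1445   0.09631   0.04816   -0.1445
  eq          1.097    0.3722   0.07529   0.02263
  solve Keq expr → x = -0.04816; check Q = 8.4240e-04
Then change container volume by factor 2 (V_new/V_old).
Step 2:
                  C         E         X         B
  init       0.5484    0.1861   0.03764   0.01132
  Δ        0.005436  0.003624  0.001812 -0.005436
  eq         0.5538    0.1897   0.03946  0.005879
  solve Keq expr → x = -0.001812; check Q = 8.4240e-04
Then change container volume by factor 0.5 (V_new/V_old).
Step 3:
                  C         E         X         B
  init        1.108    0.3795   0.07891   0.01176
  Δ        -0.01087 -0.007249 -0.003624   0.01087
  eq          1.097    0.3722   0.07529   0.02263
  solve Keq expr → x = 0.003624; check Q = 8.4240e-04

Direction: forward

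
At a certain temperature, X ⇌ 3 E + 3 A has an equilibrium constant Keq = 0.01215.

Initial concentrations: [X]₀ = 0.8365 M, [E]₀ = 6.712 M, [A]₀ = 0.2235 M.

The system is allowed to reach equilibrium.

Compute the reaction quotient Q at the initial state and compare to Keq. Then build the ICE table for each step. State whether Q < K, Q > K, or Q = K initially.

Q₀ = 4.036 vs Keq = 0.01215 ⇒ Q>K, reverse
Step 1:
                   X          E          A
  Initial     0.8365      6.712     0.2235
  Change     0.06316    -0.1895    -0.1895
  Equil       0.8997      6.523    0.03403
  solve Keq expr → x = -0.06316; check Q = 0.01215

Q₀ = 4.036; Q > K (proceeds reverse)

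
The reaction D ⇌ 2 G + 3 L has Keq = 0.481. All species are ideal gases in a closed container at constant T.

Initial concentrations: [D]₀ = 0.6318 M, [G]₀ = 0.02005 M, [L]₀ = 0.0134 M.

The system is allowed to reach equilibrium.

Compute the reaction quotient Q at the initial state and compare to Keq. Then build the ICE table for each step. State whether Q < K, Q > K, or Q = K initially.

Q₀ = 1.5310e-09 vs Keq = 0.481 ⇒ Q<K, forward
Step 1:
                    D           G           L
  I            0.6318     0.02005      0.0134
  C           -0.2697      0.5394      0.8091
  E            0.3621      0.5595      0.8225
  solve Keq expr → x = 0.2697; check Q = 0.481

Q₀ = 1.5310e-09; Q < K (proceeds forward)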